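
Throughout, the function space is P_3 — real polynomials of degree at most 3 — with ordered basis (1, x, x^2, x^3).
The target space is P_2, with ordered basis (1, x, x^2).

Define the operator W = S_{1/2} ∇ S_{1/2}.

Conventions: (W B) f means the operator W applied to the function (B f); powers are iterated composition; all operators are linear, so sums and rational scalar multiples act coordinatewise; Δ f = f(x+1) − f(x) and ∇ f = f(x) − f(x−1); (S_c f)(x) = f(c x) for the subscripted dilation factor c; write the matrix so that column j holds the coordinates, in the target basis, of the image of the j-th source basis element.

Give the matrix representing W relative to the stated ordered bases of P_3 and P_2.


the matrix is [[0, 1/2, -1/4, 1/8]; [0, 0, 1/4, -3/16]; [0, 0, 0, 3/32]] (rows listed top to bottom)

image of 1: 0
image of x: 1/2
image of x^2: (1/4)x - 1/4
image of x^3: (3/32)x^2 - (3/16)x + 1/8
each image's coordinates form column j of the matrix


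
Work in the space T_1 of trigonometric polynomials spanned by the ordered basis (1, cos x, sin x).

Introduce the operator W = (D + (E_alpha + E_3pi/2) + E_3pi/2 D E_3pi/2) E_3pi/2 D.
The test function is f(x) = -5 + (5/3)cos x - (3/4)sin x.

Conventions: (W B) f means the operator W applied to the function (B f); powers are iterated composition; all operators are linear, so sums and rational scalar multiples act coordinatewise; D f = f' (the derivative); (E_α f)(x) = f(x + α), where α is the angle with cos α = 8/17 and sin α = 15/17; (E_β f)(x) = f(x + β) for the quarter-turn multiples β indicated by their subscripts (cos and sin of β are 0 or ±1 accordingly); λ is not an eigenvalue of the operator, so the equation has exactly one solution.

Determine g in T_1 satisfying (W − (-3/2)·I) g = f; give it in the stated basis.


write g with unknown coordinates in the stated basis and equate coefficients in (W − (-3/2)·I) g = f
solving from the highest basis element down gives g = -10/3 + (652/795)cos x - (683/1590)sin x
check: W g = (347/795)cos x - (28/265)sin x
so W g − (-3/2)·g = -5 + (5/3)cos x - (3/4)sin x = f ✓

the result is g(x) = -10/3 + (652/795)cos x - (683/1590)sin x


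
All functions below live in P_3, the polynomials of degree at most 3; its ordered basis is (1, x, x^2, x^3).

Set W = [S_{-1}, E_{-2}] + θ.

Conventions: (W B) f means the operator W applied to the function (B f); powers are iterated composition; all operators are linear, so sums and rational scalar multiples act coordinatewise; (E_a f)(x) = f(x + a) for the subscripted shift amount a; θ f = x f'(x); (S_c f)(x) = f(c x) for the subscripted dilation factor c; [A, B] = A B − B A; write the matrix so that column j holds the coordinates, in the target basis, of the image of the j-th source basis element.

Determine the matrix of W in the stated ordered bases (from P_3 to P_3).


image of 1: 0
image of x: x - 4
image of x^2: 2x^2 + 8x
image of x^3: 3x^3 - 12x^2 - 16
each image's coordinates form column j of the matrix

the matrix is [[0, -4, 0, -16]; [0, 1, 8, 0]; [0, 0, 2, -12]; [0, 0, 0, 3]] (rows listed top to bottom)


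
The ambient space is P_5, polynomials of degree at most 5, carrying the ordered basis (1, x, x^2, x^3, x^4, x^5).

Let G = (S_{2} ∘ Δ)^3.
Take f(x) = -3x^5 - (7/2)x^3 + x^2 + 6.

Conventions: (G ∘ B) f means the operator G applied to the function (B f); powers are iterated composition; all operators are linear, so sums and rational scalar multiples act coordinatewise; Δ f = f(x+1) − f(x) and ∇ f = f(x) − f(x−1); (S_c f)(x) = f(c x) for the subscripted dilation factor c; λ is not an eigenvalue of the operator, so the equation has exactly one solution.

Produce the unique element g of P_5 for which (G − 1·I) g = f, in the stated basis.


write g with unknown coordinates in the stated basis and equate coefficients in (G − 1·I) g = f
solving from the highest basis element down gives g = 3x^5 + (7/2)x^3 + 92159x^2 + 80640x + 20322
check: G g = 92160x^2 + 80640x + 20328
so G g − 1·g = -3x^5 - (7/2)x^3 + x^2 + 6 = f ✓

g(x) = 3x^5 + (7/2)x^3 + 92159x^2 + 80640x + 20322


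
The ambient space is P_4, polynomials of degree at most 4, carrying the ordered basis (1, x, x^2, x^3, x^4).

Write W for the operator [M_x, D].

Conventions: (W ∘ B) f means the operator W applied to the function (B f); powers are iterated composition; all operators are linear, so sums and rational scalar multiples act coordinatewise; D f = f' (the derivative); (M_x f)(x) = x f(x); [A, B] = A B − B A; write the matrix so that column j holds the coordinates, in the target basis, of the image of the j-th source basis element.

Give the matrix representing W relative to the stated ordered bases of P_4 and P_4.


the matrix is [[-1, 0, 0, 0, 0]; [0, -1, 0, 0, 0]; [0, 0, -1, 0, 0]; [0, 0, 0, -1, 0]; [0, 0, 0, 0, -1]] (rows listed top to bottom)

image of 1: -1
image of x: -x
image of x^2: -x^2
image of x^3: -x^3
image of x^4: -x^4
each image's coordinates form column j of the matrix


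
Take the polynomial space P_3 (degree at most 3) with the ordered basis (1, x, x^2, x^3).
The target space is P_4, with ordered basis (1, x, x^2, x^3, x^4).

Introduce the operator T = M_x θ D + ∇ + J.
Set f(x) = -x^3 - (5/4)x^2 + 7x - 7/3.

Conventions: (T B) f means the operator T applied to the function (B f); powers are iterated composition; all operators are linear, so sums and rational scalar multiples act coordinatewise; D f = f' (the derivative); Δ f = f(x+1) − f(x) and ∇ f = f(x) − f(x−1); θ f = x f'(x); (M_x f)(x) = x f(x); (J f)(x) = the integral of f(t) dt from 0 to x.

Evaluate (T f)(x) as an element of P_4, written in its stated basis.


D f = -3x^2 - (5/2)x + 7
θ D f = -6x^2 - (5/2)x
M_x θ D f = -6x^3 - (5/2)x^2
∇ f = -3x^2 + (1/2)x + 29/4
J f = -(1/4)x^4 - (5/12)x^3 + (7/2)x^2 - (7/3)x
(M_x θ D + ∇ + J) f = -(1/4)x^4 - (77/12)x^3 - 2x^2 - (11/6)x + 29/4

g(x) = -(1/4)x^4 - (77/12)x^3 - 2x^2 - (11/6)x + 29/4


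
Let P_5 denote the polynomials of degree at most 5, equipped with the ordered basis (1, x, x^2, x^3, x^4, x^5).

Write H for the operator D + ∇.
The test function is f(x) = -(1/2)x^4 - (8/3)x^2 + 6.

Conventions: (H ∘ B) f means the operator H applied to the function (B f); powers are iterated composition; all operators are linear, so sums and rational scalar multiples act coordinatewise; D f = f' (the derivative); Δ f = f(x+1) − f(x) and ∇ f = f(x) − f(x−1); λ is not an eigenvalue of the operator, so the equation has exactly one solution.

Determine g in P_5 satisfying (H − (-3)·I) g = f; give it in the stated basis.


write g with unknown coordinates in the stated basis and equate coefficients in (H − (-3)·I) g = f
solving from the highest basis element down gives g = -(1/6)x^4 + (4/9)x^3 - (19/9)x^2 + (94/27)x - 199/162
check: H g = -(4/3)x^3 + (11/3)x^2 - (94/9)x + 523/54
so H g − (-3)·g = -(1/2)x^4 - (8/3)x^2 + 6 = f ✓

g(x) = -(1/6)x^4 + (4/9)x^3 - (19/9)x^2 + (94/27)x - 199/162


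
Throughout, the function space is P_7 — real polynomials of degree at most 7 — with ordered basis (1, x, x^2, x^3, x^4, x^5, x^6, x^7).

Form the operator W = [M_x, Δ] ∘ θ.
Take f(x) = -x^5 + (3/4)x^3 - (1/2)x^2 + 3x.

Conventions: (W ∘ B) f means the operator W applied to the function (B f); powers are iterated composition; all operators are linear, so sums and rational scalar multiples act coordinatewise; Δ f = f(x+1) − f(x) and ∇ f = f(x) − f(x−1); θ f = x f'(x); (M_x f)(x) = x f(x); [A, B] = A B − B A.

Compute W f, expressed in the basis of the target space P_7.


g(x) = 5x^5 + 25x^4 + (191/4)x^3 + (177/4)x^2 + (69/4)x + 3/4

θ f = -5x^5 + (9/4)x^3 - x^2 + 3x
Δ θ f = -25x^4 - 50x^3 - (173/4)x^2 - (81/4)x - 3/4
M_x Δ θ f = -25x^5 - 50x^4 - (173/4)x^3 - (81/4)x^2 - (3/4)x
M_x θ f = -5x^6 + (9/4)x^4 - x^3 + 3x^2
Δ M_x θ f = -30x^5 - 75x^4 - 91x^3 - (129/2)x^2 - 18x - 3/4
[M_x, Δ] θ f = 5x^5 + 25x^4 + (191/4)x^3 + (177/4)x^2 + (69/4)x + 3/4


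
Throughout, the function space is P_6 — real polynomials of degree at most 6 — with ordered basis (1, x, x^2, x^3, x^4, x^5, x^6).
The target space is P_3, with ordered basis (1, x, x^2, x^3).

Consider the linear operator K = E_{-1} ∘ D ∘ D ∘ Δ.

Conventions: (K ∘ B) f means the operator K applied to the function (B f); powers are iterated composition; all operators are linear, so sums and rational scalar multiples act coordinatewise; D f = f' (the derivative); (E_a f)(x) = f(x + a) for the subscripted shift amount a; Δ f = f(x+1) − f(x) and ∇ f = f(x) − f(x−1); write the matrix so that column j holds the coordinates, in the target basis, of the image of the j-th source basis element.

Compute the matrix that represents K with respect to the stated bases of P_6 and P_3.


the matrix is [[0, 0, 0, 6, -12, 20, -30]; [0, 0, 0, 0, 24, -60, 120]; [0, 0, 0, 0, 0, 60, -180]; [0, 0, 0, 0, 0, 0, 120]] (rows listed top to bottom)

image of 1: 0
image of x: 0
image of x^2: 0
image of x^3: 6
image of x^4: 24x - 12
image of x^5: 60x^2 - 60x + 20
image of x^6: 120x^3 - 180x^2 + 120x - 30
each image's coordinates form column j of the matrix


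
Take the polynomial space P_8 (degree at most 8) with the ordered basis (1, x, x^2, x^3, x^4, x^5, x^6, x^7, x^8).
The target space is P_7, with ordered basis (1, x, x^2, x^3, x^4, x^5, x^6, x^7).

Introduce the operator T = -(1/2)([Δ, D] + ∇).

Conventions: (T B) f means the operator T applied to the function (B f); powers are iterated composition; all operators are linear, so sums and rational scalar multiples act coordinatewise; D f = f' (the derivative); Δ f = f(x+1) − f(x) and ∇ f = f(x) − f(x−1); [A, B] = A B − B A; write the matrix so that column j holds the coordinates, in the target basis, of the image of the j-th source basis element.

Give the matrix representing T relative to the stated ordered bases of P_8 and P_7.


the matrix is [[0, -1/2, 1/2, -1/2, 1/2, -1/2, 1/2, -1/2, 1/2]; [0, 0, -1, 3/2, -2, 5/2, -3, 7/2, -4]; [0, 0, 0, -3/2, 3, -5, 15/2, -21/2, 14]; [0, 0, 0, 0, -2, 5, -10, 35/2, -28]; [0, 0, 0, 0, 0, -5/2, 15/2, -35/2, 35]; [0, 0, 0, 0, 0, 0, -3, 21/2, -28]; [0, 0, 0, 0, 0, 0, 0, -7/2, 14]; [0, 0, 0, 0, 0, 0, 0, 0, -4]] (rows listed top to bottom)

image of 1: 0
image of x: -1/2
image of x^2: -x + 1/2
image of x^3: -(3/2)x^2 + (3/2)x - 1/2
image of x^4: -2x^3 + 3x^2 - 2x + 1/2
image of x^5: -(5/2)x^4 + 5x^3 - 5x^2 + (5/2)x - 1/2
image of x^6: -3x^5 + (15/2)x^4 - 10x^3 + (15/2)x^2 - 3x + 1/2
image of x^7: -(7/2)x^6 + (21/2)x^5 - (35/2)x^4 + (35/2)x^3 - (21/2)x^2 + (7/2)x - 1/2
image of x^8: -4x^7 + 14x^6 - 28x^5 + 35x^4 - 28x^3 + 14x^2 - 4x + 1/2
each image's coordinates form column j of the matrix


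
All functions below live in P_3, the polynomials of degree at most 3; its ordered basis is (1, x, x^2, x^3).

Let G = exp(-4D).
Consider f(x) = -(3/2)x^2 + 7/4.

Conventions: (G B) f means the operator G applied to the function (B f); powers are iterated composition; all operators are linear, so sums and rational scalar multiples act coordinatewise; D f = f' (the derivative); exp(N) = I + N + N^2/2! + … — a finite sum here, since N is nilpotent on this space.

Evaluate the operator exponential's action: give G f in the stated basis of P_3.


the result is g(x) = -(3/2)x^2 + 12x - 89/4

order-1 term: 12x
order-2 term: -24
the series for exp(-4D) f terminates at order 2
exp(-4D) f = -(3/2)x^2 + 12x - 89/4


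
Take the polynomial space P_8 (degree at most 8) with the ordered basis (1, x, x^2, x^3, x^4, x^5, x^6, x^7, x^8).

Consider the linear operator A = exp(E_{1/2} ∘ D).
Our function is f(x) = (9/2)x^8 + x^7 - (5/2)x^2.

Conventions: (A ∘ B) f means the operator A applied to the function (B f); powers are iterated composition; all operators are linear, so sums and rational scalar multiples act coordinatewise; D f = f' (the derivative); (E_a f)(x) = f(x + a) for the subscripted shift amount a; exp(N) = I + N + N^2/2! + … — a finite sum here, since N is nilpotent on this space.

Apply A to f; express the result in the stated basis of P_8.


g(x) = (9/2)x^8 + 37x^7 + 259x^6 + 1239x^5 + (17675/4)x^4 + (46053/4)x^3 + (334595/16)x^2 + (47683/2)x + 826141/64

order-1 term: 36x^7 + 133x^6 + 210x^5 + (735/4)x^4 + (385/4)x^3 + (483/16)x^2 + (1/4)x - 135/64
order-2 term: 126x^6 + 777x^5 + 1995x^4 + 2730x^3 + 2100x^2 + 861x + 289/2
order-3 term: 252x^5 + 1925x^4 + 5880x^3 + (17955/2)x^2 + (27405/4)x + 33453/16
order-4 term: 315x^4 + 2555x^3 + 7770x^2 + 10500x + 5320
order-5 term: 252x^3 + 1911x^2 + 4830x + 16275/4
order-6 term: 126x^2 + 763x + 1155
order-7 term: 36x + 127
order-8 term: 9/2
the series for exp(E_{1/2} ∘ D) f terminates at order 8
exp(E_{1/2} ∘ D) f = (9/2)x^8 + 37x^7 + 259x^6 + 1239x^5 + (17675/4)x^4 + (46053/4)x^3 + (334595/16)x^2 + (47683/2)x + 826141/64


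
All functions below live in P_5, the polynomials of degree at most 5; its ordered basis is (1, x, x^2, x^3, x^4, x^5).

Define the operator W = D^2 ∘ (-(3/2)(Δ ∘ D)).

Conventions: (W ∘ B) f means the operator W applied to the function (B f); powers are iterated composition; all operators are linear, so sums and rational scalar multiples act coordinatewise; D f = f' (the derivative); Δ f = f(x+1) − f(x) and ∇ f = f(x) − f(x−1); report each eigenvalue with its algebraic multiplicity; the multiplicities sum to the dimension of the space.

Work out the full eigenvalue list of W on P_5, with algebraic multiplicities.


λ = 0 (multiplicity 6)

image of 1: 0
image of x: 0
image of x^2: 0
image of x^3: 0
image of x^4: -36
image of x^5: -180x - 90
the matrix is upper triangular; its diagonal is (0, 0, 0, 0, 0, 0)
for a triangular matrix the eigenvalues are the diagonal entries, with algebraic multiplicity their repetition count


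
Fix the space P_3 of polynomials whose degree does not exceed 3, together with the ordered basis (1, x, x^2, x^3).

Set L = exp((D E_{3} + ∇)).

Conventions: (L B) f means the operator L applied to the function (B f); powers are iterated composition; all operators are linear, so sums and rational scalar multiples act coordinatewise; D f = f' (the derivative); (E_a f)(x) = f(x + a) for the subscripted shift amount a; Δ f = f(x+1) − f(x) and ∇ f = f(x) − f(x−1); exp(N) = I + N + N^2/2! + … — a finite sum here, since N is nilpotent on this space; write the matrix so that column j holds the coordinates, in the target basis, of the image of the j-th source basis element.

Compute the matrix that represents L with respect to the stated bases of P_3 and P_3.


image of 1: 1
image of x: x + 2
image of x^2: x^2 + 4x + 9
image of x^3: x^3 + 6x^2 + 27x + 66
each image's coordinates form column j of the matrix

the matrix is [[1, 2, 9, 66]; [0, 1, 4, 27]; [0, 0, 1, 6]; [0, 0, 0, 1]] (rows listed top to bottom)


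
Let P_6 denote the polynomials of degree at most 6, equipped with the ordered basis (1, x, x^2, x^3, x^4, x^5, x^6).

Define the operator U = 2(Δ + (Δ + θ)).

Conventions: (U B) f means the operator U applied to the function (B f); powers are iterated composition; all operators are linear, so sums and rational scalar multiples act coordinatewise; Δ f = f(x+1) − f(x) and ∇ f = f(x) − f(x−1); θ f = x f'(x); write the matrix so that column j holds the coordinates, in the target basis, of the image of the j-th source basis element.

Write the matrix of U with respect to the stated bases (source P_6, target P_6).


the matrix is [[0, 4, 4, 4, 4, 4, 4]; [0, 2, 8, 12, 16, 20, 24]; [0, 0, 4, 12, 24, 40, 60]; [0, 0, 0, 6, 16, 40, 80]; [0, 0, 0, 0, 8, 20, 60]; [0, 0, 0, 0, 0, 10, 24]; [0, 0, 0, 0, 0, 0, 12]] (rows listed top to bottom)

image of 1: 0
image of x: 2x + 4
image of x^2: 4x^2 + 8x + 4
image of x^3: 6x^3 + 12x^2 + 12x + 4
image of x^4: 8x^4 + 16x^3 + 24x^2 + 16x + 4
image of x^5: 10x^5 + 20x^4 + 40x^3 + 40x^2 + 20x + 4
image of x^6: 12x^6 + 24x^5 + 60x^4 + 80x^3 + 60x^2 + 24x + 4
each image's coordinates form column j of the matrix


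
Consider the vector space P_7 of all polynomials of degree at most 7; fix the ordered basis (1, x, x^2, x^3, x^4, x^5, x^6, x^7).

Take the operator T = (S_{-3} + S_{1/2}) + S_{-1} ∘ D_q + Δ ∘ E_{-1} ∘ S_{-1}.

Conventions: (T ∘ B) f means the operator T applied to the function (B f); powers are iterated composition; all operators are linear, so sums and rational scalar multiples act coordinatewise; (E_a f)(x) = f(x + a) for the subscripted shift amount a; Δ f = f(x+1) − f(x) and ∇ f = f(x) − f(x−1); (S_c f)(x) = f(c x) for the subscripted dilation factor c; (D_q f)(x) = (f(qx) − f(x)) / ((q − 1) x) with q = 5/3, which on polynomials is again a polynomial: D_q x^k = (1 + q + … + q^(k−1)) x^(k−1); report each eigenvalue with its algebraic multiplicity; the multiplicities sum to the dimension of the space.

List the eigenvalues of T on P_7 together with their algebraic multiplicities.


image of 1: 2
image of x: -(5/2)x
image of x^2: (37/4)x^2 - (2/3)x - 1
image of x^3: -(215/8)x^3 + (22/9)x^2 + 3x - 1
image of x^4: (1297/16)x^4 - (164/27)x^3 - 6x^2 + 4x - 1
image of x^5: -(7775/32)x^5 + (1036/81)x^4 + 10x^3 - 10x^2 + 5x - 1
image of x^6: (46657/64)x^6 - (5990/243)x^5 - 15x^4 + 20x^3 - 15x^2 + 6x - 1
image of x^7: -(279935/128)x^7 + (32866/729)x^6 + 21x^5 - 35x^4 + 35x^3 - 21x^2 + 7x - 1
the matrix is upper triangular; its diagonal is (2, -5/2, 37/4, -215/8, 1297/16, -7775/32, 46657/64, -279935/128)
for a triangular matrix the eigenvalues are the diagonal entries, with algebraic multiplicity their repetition count

λ = -279935/128 (multiplicity 1), λ = -7775/32 (multiplicity 1), λ = -215/8 (multiplicity 1), λ = -5/2 (multiplicity 1), λ = 2 (multiplicity 1), λ = 37/4 (multiplicity 1), λ = 1297/16 (multiplicity 1), λ = 46657/64 (multiplicity 1)


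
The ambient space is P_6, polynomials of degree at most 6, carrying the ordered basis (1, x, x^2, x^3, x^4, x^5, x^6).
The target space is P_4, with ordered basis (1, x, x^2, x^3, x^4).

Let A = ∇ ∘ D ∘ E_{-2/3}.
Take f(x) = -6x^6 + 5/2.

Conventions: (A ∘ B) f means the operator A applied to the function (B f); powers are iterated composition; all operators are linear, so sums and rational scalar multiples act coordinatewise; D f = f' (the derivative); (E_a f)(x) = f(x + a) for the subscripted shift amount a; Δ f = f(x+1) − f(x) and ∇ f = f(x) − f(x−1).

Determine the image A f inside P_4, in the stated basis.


E_{-2/3} f = -6x^6 + 24x^5 - 40x^4 + (320/9)x^3 - (160/9)x^2 + (128/27)x + 959/486
D E_{-2/3} f = -36x^5 + 120x^4 - 160x^3 + (320/3)x^2 - (320/9)x + 128/27
∇ D E_{-2/3} f = -180x^4 + 840x^3 - 1560x^2 + (4060/3)x - 4124/9

g(x) = -180x^4 + 840x^3 - 1560x^2 + (4060/3)x - 4124/9


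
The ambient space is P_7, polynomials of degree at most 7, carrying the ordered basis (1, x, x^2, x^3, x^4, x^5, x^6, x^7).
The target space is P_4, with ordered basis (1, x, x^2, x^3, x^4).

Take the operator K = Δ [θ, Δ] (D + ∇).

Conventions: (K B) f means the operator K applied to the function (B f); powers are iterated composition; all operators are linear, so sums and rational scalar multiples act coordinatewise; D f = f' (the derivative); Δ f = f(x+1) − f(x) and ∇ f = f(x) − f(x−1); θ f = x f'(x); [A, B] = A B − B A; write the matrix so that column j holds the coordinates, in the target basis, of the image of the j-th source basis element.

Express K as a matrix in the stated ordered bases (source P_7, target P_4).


the matrix is [[0, 0, 0, -12, -60, -210, -630, -1736]; [0, 0, 0, 0, -48, -300, -1260, -4410]; [0, 0, 0, 0, 0, -120, -900, -4410]; [0, 0, 0, 0, 0, 0, -240, -2100]; [0, 0, 0, 0, 0, 0, 0, -420]] (rows listed top to bottom)

image of 1: 0
image of x: 0
image of x^2: 0
image of x^3: -12
image of x^4: -48x - 60
image of x^5: -120x^2 - 300x - 210
image of x^6: -240x^3 - 900x^2 - 1260x - 630
image of x^7: -420x^4 - 2100x^3 - 4410x^2 - 4410x - 1736
each image's coordinates form column j of the matrix


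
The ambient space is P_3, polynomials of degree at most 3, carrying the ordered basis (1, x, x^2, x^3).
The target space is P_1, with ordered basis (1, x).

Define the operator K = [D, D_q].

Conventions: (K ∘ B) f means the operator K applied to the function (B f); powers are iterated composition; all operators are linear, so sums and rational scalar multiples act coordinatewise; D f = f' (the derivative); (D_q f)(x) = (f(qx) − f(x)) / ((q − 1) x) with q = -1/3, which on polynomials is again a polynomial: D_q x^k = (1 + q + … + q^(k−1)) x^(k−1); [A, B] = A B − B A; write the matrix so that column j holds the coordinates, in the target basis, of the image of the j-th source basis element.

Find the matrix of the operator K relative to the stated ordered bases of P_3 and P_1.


image of 1: 0
image of x: 0
image of x^2: -4/3
image of x^3: -(4/9)x
each image's coordinates form column j of the matrix

the matrix is [[0, 0, -4/3, 0]; [0, 0, 0, -4/9]] (rows listed top to bottom)


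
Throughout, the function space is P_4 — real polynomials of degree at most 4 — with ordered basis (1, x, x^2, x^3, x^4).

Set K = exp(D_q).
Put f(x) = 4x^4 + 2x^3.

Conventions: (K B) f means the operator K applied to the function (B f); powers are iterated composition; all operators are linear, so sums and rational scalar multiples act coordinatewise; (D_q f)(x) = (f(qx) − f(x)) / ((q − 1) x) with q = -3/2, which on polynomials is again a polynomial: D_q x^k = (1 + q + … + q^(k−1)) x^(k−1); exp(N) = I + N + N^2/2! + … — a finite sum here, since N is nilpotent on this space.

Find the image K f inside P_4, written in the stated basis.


order-1 term: -(13/2)x^3 + (7/2)x^2
order-2 term: -(91/16)x^2 - (7/8)x
order-3 term: (91/96)x - 7/24
order-4 term: 91/384
the series for exp(D_q) f terminates at order 4
exp(D_q) f = 4x^4 - (9/2)x^3 - (35/16)x^2 + (7/96)x - 7/128

the image equals g(x) = 4x^4 - (9/2)x^3 - (35/16)x^2 + (7/96)x - 7/128


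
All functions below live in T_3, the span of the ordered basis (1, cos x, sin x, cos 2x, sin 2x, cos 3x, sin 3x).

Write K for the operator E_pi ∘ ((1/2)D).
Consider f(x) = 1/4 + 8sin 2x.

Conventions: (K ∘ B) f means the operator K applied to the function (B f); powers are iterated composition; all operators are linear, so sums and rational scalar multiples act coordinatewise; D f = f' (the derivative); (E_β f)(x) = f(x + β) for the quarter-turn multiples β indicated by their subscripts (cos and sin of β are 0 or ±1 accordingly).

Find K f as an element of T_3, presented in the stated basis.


D f = 16cos 2x
((1/2)D) f = 8cos 2x
E_pi ((1/2)D) f = 8cos 2x

the result is g(x) = 8cos 2x


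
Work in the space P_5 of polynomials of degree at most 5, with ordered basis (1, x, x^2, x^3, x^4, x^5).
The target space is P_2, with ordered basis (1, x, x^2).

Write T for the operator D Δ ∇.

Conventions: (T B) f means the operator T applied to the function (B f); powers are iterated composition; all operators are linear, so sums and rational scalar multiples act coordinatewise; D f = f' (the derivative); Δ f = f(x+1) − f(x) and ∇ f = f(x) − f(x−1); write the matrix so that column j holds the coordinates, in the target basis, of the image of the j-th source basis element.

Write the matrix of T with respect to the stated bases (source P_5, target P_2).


image of 1: 0
image of x: 0
image of x^2: 0
image of x^3: 6
image of x^4: 24x
image of x^5: 60x^2 + 10
each image's coordinates form column j of the matrix

the matrix is [[0, 0, 0, 6, 0, 10]; [0, 0, 0, 0, 24, 0]; [0, 0, 0, 0, 0, 60]] (rows listed top to bottom)


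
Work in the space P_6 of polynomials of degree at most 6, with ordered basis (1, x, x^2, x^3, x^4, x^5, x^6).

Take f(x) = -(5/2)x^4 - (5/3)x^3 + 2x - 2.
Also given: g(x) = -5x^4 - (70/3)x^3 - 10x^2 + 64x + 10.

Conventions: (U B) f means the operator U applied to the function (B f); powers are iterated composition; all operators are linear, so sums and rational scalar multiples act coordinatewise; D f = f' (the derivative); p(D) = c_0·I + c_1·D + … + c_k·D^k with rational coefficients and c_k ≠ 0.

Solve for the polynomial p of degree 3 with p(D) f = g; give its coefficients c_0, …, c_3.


c_0 = 2, c_1 = 2, c_2 = 0, c_3 = -1

D^0 f = -(5/2)x^4 - (5/3)x^3 + 2x - 2
D^1 f = -10x^3 - 5x^2 + 2
D^2 f = -30x^2 - 10x
D^3 f = -60x - 10
matching coefficients of g against c_0 f + c_1 Df + … from the top degree down determines the c_i
solution: c_0 = 2, c_1 = 2, c_2 = 0, c_3 = -1


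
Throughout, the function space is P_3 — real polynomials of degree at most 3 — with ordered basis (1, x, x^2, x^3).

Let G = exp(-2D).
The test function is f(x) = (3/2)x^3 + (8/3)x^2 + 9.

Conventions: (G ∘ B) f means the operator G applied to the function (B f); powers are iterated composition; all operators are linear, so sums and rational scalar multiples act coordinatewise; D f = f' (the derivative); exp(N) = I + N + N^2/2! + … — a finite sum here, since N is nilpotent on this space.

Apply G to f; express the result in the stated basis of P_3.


the result is g(x) = (3/2)x^3 - (19/3)x^2 + (22/3)x + 23/3

order-1 term: -9x^2 - (32/3)x
order-2 term: 18x + 32/3
order-3 term: -12
the series for exp(-2D) f terminates at order 3
exp(-2D) f = (3/2)x^3 - (19/3)x^2 + (22/3)x + 23/3


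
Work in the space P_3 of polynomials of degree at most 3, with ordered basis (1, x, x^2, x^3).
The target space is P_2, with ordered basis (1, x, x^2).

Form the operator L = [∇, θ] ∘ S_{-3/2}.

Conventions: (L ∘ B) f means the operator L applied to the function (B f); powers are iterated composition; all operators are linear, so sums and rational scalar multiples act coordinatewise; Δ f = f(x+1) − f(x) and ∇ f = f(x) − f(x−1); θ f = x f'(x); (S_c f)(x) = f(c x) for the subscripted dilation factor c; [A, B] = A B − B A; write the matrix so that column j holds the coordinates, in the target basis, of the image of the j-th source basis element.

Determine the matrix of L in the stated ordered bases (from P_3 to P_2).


image of 1: 0
image of x: -3/2
image of x^2: (9/2)x - 9/2
image of x^3: -(81/8)x^2 + (81/4)x - 81/8
each image's coordinates form column j of the matrix

the matrix is [[0, -3/2, -9/2, -81/8]; [0, 0, 9/2, 81/4]; [0, 0, 0, -81/8]] (rows listed top to bottom)


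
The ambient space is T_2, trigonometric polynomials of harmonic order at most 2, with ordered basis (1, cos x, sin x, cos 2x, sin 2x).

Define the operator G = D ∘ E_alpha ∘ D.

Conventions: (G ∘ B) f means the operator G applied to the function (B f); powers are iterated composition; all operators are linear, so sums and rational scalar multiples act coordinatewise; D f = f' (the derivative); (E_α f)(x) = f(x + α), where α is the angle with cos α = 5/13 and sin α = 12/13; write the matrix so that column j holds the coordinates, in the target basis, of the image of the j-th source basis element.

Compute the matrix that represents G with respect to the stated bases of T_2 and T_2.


the matrix is [[0, 0, 0, 0, 0]; [0, -5/13, -12/13, 0, 0]; [0, 12/13, -5/13, 0, 0]; [0, 0, 0, 476/169, -480/169]; [0, 0, 0, 480/169, 476/169]] (rows listed top to bottom)

image of 1: 0
image of cos x: -(5/13)cos x + (12/13)sin x
image of sin x: -(12/13)cos x - (5/13)sin x
image of cos 2x: (476/169)cos 2x + (480/169)sin 2x
image of sin 2x: -(480/169)cos 2x + (476/169)sin 2x
each image's coordinates form column j of the matrix


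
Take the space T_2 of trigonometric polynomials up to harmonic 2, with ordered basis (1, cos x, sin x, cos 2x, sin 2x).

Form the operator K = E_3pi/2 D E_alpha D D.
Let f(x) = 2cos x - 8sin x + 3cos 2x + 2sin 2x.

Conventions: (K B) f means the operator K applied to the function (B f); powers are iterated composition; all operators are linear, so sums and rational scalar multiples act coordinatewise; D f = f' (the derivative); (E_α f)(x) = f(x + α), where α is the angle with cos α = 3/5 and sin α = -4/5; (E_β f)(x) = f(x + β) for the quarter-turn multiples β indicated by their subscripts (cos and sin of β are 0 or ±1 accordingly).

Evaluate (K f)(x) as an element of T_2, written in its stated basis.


g(x) = -(38/5)cos x + (16/5)sin x + (464/25)cos 2x + (552/25)sin 2x

D f = -8cos x - 2sin x + 4cos 2x - 6sin 2x
D D f = -2cos x + 8sin x - 12cos 2x - 8sin 2x
E_alpha (D D) f = -(38/5)cos x + (16/5)sin x + (276/25)cos 2x - (232/25)sin 2x
D E_alpha (D D) f = (16/5)cos x + (38/5)sin x - (464/25)cos 2x - (552/25)sin 2x
E_3pi/2 (D E_alpha D D) f = -(38/5)cos x + (16/5)sin x + (464/25)cos 2x + (552/25)sin 2x


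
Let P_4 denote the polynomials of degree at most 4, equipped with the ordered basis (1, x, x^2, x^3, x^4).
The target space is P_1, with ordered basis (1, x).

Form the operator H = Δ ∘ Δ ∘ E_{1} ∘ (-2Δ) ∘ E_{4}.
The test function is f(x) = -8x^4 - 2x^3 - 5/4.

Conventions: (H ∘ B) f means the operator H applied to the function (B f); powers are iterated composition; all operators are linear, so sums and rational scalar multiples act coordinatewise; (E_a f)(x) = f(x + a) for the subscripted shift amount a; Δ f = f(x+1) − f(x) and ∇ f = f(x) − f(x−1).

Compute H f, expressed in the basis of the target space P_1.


E_{4} f = -8x^4 - 130x^3 - 792x^2 - 2144x - 8709/4
Δ E_{4} f = -32x^3 - 438x^2 - 2006x - 3074
(-2Δ) E_{4} f = 64x^3 + 876x^2 + 4012x + 6148
E_{1} (-2Δ) E_{4} f = 64x^3 + 1068x^2 + 5956x + 11100
Δ E_{1} (-2Δ) E_{4} f = 192x^2 + 2328x + 7088
Δ Δ E_{1} (-2Δ) E_{4} f = 384x + 2520

the image equals g(x) = 384x + 2520


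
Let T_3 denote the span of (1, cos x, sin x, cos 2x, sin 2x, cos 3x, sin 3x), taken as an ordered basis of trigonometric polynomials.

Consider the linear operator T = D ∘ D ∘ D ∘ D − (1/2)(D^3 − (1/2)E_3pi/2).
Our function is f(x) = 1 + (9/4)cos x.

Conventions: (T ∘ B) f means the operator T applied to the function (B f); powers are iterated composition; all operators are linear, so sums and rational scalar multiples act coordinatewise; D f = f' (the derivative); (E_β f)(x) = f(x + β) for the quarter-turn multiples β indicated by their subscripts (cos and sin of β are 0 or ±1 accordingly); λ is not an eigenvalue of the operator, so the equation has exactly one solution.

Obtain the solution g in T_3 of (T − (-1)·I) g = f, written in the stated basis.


write g with unknown coordinates in the stated basis and equate coefficients in (T − (-1)·I) g = f
solving from the highest basis element down gives g = 4/5 + (72/65)cos x + (9/65)sin x
check: T g = 1/5 + (297/260)cos x - (9/65)sin x
so T g − (-1)·g = 1 + (9/4)cos x = f ✓

the result is g(x) = 4/5 + (72/65)cos x + (9/65)sin x


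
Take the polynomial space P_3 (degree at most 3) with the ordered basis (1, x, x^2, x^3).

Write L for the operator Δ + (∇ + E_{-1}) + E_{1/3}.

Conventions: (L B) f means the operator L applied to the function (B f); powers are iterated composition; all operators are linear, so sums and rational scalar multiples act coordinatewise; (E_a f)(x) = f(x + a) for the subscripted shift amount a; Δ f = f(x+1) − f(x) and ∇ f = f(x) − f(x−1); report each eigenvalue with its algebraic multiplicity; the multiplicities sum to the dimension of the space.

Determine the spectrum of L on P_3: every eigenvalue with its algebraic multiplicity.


image of 1: 2
image of x: 2x + 4/3
image of x^2: 2x^2 + (8/3)x + 10/9
image of x^3: 2x^3 + 4x^2 + (10/3)x + 28/27
the matrix is upper triangular; its diagonal is (2, 2, 2, 2)
for a triangular matrix the eigenvalues are the diagonal entries, with algebraic multiplicity their repetition count

λ = 2 (multiplicity 4)


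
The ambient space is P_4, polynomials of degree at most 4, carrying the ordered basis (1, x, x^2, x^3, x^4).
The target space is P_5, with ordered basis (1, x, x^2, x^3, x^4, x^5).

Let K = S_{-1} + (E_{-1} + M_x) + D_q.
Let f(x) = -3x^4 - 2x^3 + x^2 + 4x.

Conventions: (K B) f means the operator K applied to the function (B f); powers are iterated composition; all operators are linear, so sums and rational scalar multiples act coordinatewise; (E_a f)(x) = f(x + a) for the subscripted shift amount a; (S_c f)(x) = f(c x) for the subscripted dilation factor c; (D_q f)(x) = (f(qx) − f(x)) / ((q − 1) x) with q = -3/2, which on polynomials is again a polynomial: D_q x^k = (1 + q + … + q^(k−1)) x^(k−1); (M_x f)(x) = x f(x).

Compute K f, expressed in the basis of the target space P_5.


S_{-1} f = -3x^4 + 2x^3 + x^2 - 4x
E_{-1} f = -3x^4 + 10x^3 - 11x^2 + 8x - 4
M_x f = -3x^5 - 2x^4 + x^3 + 4x^2
(E_{-1} + M_x) f = -3x^5 - 5x^4 + 11x^3 - 7x^2 + 8x - 4
D_q f = (39/8)x^3 - (7/2)x^2 - (1/2)x + 4
(S_{-1} + (E_{-1} + M_x) + D_q) f = -3x^5 - 8x^4 + (143/8)x^3 - (19/2)x^2 + (7/2)x

the image equals g(x) = -3x^5 - 8x^4 + (143/8)x^3 - (19/2)x^2 + (7/2)x


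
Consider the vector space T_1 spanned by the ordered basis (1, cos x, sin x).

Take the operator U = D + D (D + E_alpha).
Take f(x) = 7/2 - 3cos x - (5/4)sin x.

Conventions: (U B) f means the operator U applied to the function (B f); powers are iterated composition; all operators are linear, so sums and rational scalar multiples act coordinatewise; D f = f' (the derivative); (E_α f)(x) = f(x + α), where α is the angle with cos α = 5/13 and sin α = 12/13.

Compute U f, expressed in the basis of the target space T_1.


the result is g(x) = (105/26)cos x + (341/52)sin x

D f = -(5/4)cos x + 3sin x
D f = -(5/4)cos x + 3sin x
E_alpha f = 7/2 - (30/13)cos x + (119/52)sin x
(D + E_alpha) f = 7/2 - (185/52)cos x + (275/52)sin x
D (D + E_alpha) f = (275/52)cos x + (185/52)sin x
(D + D (D + E_alpha)) f = (105/26)cos x + (341/52)sin x


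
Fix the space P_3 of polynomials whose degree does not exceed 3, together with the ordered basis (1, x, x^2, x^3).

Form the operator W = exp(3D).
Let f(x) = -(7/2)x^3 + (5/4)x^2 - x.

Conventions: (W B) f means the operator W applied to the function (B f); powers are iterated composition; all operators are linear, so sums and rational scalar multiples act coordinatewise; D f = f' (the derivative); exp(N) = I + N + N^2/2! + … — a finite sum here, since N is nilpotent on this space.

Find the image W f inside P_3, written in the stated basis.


order-1 term: -(63/2)x^2 + (15/2)x - 3
order-2 term: -(189/2)x + 45/4
order-3 term: -189/2
the series for exp(3D) f terminates at order 3
exp(3D) f = -(7/2)x^3 - (121/4)x^2 - 88x - 345/4

the image equals g(x) = -(7/2)x^3 - (121/4)x^2 - 88x - 345/4


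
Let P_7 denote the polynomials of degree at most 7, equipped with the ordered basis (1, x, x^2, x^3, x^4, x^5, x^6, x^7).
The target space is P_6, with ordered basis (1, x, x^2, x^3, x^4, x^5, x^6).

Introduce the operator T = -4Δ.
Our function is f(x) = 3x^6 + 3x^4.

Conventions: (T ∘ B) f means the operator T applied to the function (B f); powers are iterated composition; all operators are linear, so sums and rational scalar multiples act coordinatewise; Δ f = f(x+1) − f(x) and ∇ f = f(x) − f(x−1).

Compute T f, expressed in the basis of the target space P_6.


the result is g(x) = -72x^5 - 180x^4 - 288x^3 - 252x^2 - 120x - 24

Δ f = 18x^5 + 45x^4 + 72x^3 + 63x^2 + 30x + 6
(-4Δ) f = -72x^5 - 180x^4 - 288x^3 - 252x^2 - 120x - 24


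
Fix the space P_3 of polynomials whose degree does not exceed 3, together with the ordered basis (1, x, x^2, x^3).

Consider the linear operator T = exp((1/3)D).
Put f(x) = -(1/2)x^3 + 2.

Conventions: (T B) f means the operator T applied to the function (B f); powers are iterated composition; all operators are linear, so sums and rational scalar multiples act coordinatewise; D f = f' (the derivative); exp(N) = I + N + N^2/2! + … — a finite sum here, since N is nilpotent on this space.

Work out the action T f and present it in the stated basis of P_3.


order-1 term: -(1/2)x^2
order-2 term: -(1/6)x
order-3 term: -1/54
the series for exp((1/3)D) f terminates at order 3
exp((1/3)D) f = -(1/2)x^3 - (1/2)x^2 - (1/6)x + 107/54

the result is g(x) = -(1/2)x^3 - (1/2)x^2 - (1/6)x + 107/54


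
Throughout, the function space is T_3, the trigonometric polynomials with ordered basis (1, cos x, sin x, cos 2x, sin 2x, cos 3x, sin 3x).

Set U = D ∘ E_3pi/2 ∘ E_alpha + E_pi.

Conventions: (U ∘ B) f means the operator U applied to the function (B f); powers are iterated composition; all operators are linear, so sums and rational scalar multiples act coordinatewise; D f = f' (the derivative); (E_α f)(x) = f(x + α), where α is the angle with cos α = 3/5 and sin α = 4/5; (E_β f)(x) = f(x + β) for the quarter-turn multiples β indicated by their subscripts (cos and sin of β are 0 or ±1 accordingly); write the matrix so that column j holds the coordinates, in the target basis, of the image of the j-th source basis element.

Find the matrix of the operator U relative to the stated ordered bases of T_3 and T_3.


image of 1: 1
image of cos x: -(2/5)cos x - (4/5)sin x
image of sin x: (4/5)cos x - (2/5)sin x
image of cos 2x: (73/25)cos 2x - (14/25)sin 2x
image of sin 2x: (14/25)cos 2x + (73/25)sin 2x
image of cos 3x: (226/125)cos 3x + (132/125)sin 3x
image of sin 3x: -(132/125)cos 3x + (226/125)sin 3x
each image's coordinates form column j of the matrix

the matrix is [[1, 0, 0, 0, 0, 0, 0]; [0, -2/5, 4/5, 0, 0, 0, 0]; [0, -4/5, -2/5, 0, 0, 0, 0]; [0, 0, 0, 73/25, 14/25, 0, 0]; [0, 0, 0, -14/25, 73/25, 0, 0]; [0, 0, 0, 0, 0, 226/125, -132/125]; [0, 0, 0, 0, 0, 132/125, 226/125]] (rows listed top to bottom)


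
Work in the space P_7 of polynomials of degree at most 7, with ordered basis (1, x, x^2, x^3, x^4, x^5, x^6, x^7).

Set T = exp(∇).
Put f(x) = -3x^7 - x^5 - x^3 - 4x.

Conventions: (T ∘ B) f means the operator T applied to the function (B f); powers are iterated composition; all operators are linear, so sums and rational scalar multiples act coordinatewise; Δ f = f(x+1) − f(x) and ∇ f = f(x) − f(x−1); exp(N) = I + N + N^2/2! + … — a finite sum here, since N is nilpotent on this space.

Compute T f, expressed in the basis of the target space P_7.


the result is g(x) = -3x^7 - 21x^6 - x^5 + 100x^4 - 106x^3 - 119x^2 + 180x - 32

order-1 term: -21x^6 + 63x^5 - 110x^4 + 115x^3 - 76x^2 + 29x - 9
order-2 term: -63x^5 + 315x^4 - 745x^3 + 975x^2 - 689x + 207
order-3 term: -105x^4 + 630x^3 - 1585x^2 + 1920x - 929
order-4 term: -105x^3 + 630x^2 - 1370x + 1060
order-5 term: -63x^2 + 315x - 421
order-6 term: -21x + 63
order-7 term: -3
the series for exp(∇) f terminates at order 7
exp(∇) f = -3x^7 - 21x^6 - x^5 + 100x^4 - 106x^3 - 119x^2 + 180x - 32


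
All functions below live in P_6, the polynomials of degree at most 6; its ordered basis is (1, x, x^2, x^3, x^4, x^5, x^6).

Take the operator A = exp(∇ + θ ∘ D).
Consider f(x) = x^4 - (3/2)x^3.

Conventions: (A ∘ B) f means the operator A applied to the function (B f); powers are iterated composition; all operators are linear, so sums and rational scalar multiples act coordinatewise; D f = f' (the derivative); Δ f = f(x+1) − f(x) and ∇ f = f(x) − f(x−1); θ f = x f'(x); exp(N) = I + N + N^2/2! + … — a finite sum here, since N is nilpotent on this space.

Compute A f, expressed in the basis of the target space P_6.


order-1 term: 16x^3 - (39/2)x^2 + (17/2)x - 5/2
order-2 term: 72x^2 - 63x + 22
order-3 term: 96x - 45
order-4 term: 24
the series for exp(∇ + θ ∘ D) f terminates at order 4
exp(∇ + θ ∘ D) f = x^4 + (29/2)x^3 + (105/2)x^2 + (83/2)x - 3/2

the result is g(x) = x^4 + (29/2)x^3 + (105/2)x^2 + (83/2)x - 3/2


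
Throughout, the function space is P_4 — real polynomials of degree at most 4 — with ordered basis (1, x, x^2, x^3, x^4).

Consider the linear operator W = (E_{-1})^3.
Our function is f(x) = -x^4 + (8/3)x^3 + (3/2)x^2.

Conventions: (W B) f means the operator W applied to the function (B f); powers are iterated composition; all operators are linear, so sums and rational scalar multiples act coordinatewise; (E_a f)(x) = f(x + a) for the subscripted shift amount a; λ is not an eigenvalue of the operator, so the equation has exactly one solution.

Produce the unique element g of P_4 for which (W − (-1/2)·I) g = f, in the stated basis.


write g with unknown coordinates in the stated basis and equate coefficients in (W − (-1/2)·I) g = f
solving from the highest basis element down gives g = -(2/3)x^4 - (32/9)x^3 + (11/3)x^2 + (92/3)x + 34/3
check: W g = -(2/3)x^4 + (40/9)x^3 - (1/3)x^2 - (46/3)x - 17/3
so W g − (-1/2)·g = -x^4 + (8/3)x^3 + (3/2)x^2 = f ✓

the result is g(x) = -(2/3)x^4 - (32/9)x^3 + (11/3)x^2 + (92/3)x + 34/3
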